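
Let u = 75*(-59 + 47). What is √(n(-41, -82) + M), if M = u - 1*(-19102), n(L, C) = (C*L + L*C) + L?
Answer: 3*√2765 ≈ 157.75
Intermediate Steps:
u = -900 (u = 75*(-12) = -900)
n(L, C) = L + 2*C*L (n(L, C) = (C*L + C*L) + L = 2*C*L + L = L + 2*C*L)
M = 18202 (M = -900 - 1*(-19102) = -900 + 19102 = 18202)
√(n(-41, -82) + M) = √(-41*(1 + 2*(-82)) + 18202) = √(-41*(1 - 164) + 18202) = √(-41*(-163) + 18202) = √(6683 + 18202) = √24885 = 3*√2765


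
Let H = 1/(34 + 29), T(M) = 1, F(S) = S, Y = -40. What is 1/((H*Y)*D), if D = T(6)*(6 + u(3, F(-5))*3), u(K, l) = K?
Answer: -21/200 ≈ -0.10500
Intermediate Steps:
H = 1/63 ≈ 0.015873
D = 15 (D = 1*(6 + 3*3) = 1*(6 + 9) = 1*15 = 15)
1/((H*Y)*D) = 1/(((1/63)*(-40))*15) = 1/(-40/63*15) = 1/(-200/21) = -21/200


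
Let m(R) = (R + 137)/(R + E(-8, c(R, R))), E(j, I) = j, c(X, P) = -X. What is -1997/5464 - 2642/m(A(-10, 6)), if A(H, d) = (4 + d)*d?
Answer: -751059585/1076408 ≈ -697.75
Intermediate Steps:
A(H, d) = d*(4 + d)
m(R) = (137 + R)/(-8 + R) (m(R) = (R + 137)/(R - 8) = (137 + R)/(-8 + R))
-1997/5464 - 2642/m(A(-10, 6)) = -1997/5464 - 2642*(-8 + 6*(4 + 6))/(137 + 6*(4 + 6)) = -1997*1/5464 - 2642*(-8 + 6*10)/(137 + 6*10) = -1997/5464 - 2642*(-8 + 60)/(137 + 60) = -1997/5464 - 2642/(197/52) = -1997/5464 - 2642/((1/52)*197) = -1997/5464 - 2642/197/52 = -1997/5464 - 2642*52/197 = -1997/5464 - 137384/197 = -751059585/1076408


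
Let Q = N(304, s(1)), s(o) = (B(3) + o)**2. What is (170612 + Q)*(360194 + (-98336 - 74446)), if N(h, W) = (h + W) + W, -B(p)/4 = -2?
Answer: 32062070136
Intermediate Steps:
B(p) = 8 (B(p) = -4*(-2) = 8)
s(o) = (8 + o)**2
N(h, W) = h + 2*W (N(h, W) = (W + h) + W = h + 2*W)
Q = 466 (Q = 304 + 2*(8 + 1)**2 = 304 + 2*9**2 = 304 + 2*81 = 304 + 162 = 466)
(170612 + Q)*(360194 + (-98336 - 74446)) = (170612 + 466)*(360194 + (-98336 - 74446)) = 171078*(360194 - 172782) = 171078*187412 = 32062070136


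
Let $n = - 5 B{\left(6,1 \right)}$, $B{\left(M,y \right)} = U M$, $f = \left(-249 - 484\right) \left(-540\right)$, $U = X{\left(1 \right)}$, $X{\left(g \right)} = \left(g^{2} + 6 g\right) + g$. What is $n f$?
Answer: $-94996800$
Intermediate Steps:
$X{\left(g \right)} = g^{2} + 7 g$
$U = 8$ ($U = 1 \left(7 + 1\right) = 1 \cdot 8 = 8$)
$f = 395820$ ($f = \left(-733\right) \left(-540\right) = 395820$)
$B{\left(M,y \right)} = 8 M$
$n = -240$ ($n = - 5 \cdot 8 \cdot 6 = \left(-5\right) 48 = -240$)
$n f = \left(-240\right) 395820 = -94996800$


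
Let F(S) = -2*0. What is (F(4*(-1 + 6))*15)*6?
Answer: 0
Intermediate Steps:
F(S) = 0
(F(4*(-1 + 6))*15)*6 = (0*15)*6 = 0*6 = 0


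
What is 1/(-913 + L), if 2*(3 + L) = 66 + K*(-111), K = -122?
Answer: 1/5888 ≈ 0.00016984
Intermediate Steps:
L = 6801 (L = -3 + (66 - 122*(-111))/2 = -3 + (66 + 13542)/2 = -3 + (½)*13608 = -3 + 6804 = 6801)
1/(-913 + L) = 1/(-913 + 6801) = 1/5888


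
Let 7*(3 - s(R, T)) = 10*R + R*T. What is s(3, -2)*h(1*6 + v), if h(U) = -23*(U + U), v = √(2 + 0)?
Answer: 828/7 + 138*√2/7 ≈ 146.17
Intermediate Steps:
v = √2 ≈ 1.4142
h(U) = -46*U
s(R, T) = 3 - 10*R/7 - R*T/7 (s(R, T) = 3 - (10*R + R*T)/7 = 3 + (-10*R/7 - R*T/7) = 3 - 10*R/7 - R*T/7)
s(3, -2)*h(1*6 + v) = (3 - 10/7*3 - ⅐*3*(-2))*(-46*(1*6 + √2)) = (3 - 30/7 + 6/7)*(-46*(6 + √2)) = -3*(-276 - 46*√2)/7 = 828/7 + 138*√2/7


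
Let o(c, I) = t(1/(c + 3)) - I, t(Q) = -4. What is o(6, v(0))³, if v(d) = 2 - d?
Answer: -216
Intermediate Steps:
o(c, I) = -4 - I
o(6, v(0))³ = (-4 - (2 - 1*0))³ = (-4 - (2 + 0))³ = (-4 - 1*2)³ = (-4 - 2)³ = (-6)³ = -216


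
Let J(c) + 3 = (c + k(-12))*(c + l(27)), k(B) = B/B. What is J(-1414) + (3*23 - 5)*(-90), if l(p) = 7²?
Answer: 1922982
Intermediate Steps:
k(B) = 1
l(p) = 49
J(c) = -3 + (1 + c)*(49 + c) (J(c) = -3 + (c + 1)*(c + 49) = -3 + (1 + c)*(49 + c))
J(-1414) + (3*23 - 5)*(-90) = (46 + (-1414)² + 50*(-1414)) + (3*23 - 5)*(-90) = (46 + 1999396 - 70700) + (69 - 5)*(-90) = 1928742 + 64*(-90) = 1928742 - 5760 = 1922982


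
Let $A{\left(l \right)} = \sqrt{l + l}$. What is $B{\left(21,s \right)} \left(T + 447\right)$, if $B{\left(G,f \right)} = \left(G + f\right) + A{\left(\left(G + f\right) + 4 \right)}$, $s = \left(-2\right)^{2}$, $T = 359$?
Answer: $20150 + 806 \sqrt{58} \approx 26288.0$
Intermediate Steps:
$A{\left(l \right)} = \sqrt{2} \sqrt{l}$ ($A{\left(l \right)} = \sqrt{2 l} = \sqrt{2} \sqrt{l}$)
$s = 4$
$B{\left(G,f \right)} = G + f + \sqrt{2} \sqrt{4 + G + f}$ ($B{\left(G,f \right)} = \left(G + f\right) + \sqrt{2} \sqrt{\left(G + f\right) + 4} = \left(G + f\right) + \sqrt{2} \sqrt{4 + G + f} = G + f + \sqrt{2} \sqrt{4 + G + f}$)
$B{\left(21,s \right)} \left(T + 447\right) = \left(21 + 4 + \sqrt{8 + 2 \cdot 21 + 2 \cdot 4}\right) \left(359 + 447\right) = \left(21 + 4 + \sqrt{8 + 42 + 8}\right) 806 = \left(21 + 4 + \sqrt{58}\right) 806 = \left(25 + \sqrt{58}\right) 806 = 20150 + 806 \sqrt{58}$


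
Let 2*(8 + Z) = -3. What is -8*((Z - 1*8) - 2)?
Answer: 156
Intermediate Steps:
Z = -19/2 (Z = -8 + (½)*(-3) = -8 - 3/2 = -19/2 ≈ -9.5000)
-8*((Z - 1*8) - 2) = -8*((-19/2 - 1*8) - 2) = -8*((-19/2 - 8) - 2) = -8*(-35/2 - 2) = -8*(-39/2) = 156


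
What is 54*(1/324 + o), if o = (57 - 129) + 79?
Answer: 2269/6 ≈ 378.17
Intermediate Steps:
o = 7 (o = -72 + 79 = 7)
54*(1/324 + o) = 54*(1/324 + 7) = 54*(2269/324) = 2269/6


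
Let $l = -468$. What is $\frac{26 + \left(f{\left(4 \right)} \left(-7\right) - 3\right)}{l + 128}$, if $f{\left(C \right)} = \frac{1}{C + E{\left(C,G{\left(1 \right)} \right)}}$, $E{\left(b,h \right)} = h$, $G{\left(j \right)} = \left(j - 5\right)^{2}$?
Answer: $- \frac{453}{6800} \approx -0.066618$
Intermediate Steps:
$G{\left(j \right)} = \left(-5 + j\right)^{2}$
$f{\left(C \right)} = \frac{1}{16 + C}$ ($f{\left(C \right)} = \frac{1}{C + \left(-5 + 1\right)^{2}} = \frac{1}{C + \left(-4\right)^{2}} = \frac{1}{C + 16} = \frac{1}{16 + C}$)
$\frac{26 + \left(f{\left(4 \right)} \left(-7\right) - 3\right)}{l + 128} = \frac{26 - \left(3 - \frac{1}{16 + 4} \left(-7\right)\right)}{-468 + 128} = \frac{26 - \left(3 - \frac{1}{20} \left(-7\right)\right)}{-340} = \left(26 + \left(\frac{1}{20} \left(-7\right) - 3\right)\right) \left(- \frac{1}{340}\right) = \left(26 - \frac{67}{20}\right) \left(- \frac{1}{340}\right) = \frac{453}{20} \left(- \frac{1}{340}\right) = - \frac{453}{6800}$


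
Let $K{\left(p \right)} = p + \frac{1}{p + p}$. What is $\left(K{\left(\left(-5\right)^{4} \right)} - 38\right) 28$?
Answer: $\frac{10272514}{625} \approx 16436.0$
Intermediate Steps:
$K{\left(p \right)} = p + \frac{1}{2 p}$
$\left(K{\left(\left(-5\right)^{4} \right)} - 38\right) 28 = \left(\left(\left(-5\right)^{4} + \frac{1}{2 \left(-5\right)^{4}}\right) - 38\right) 28 = \left(\left(625 + \frac{1}{2 \cdot 625}\right) - 38\right) 28 = \left(\left(625 + \frac{1}{2} \cdot \frac{1}{625}\right) - 38\right) 28 = \left(\left(625 + \frac{1}{1250}\right) - 38\right) 28 = \left(\frac{781251}{1250} - 38\right) 28 = \frac{733751}{1250} \cdot 28 = \frac{10272514}{625}$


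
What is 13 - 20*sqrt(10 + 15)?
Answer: -87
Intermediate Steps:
13 - 20*sqrt(10 + 15) = 13 - 20*sqrt(25) = 13 - 20*5 = 13 - 100 = -87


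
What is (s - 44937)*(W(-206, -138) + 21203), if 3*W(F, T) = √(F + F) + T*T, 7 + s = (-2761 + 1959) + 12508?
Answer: -915740138 - 66476*I*√103/3 ≈ -9.1574e+8 - 2.2489e+5*I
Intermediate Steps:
s = 11699 (s = -7 + ((-2761 + 1959) + 12508) = -7 + (-802 + 12508) = -7 + 11706 = 11699)
W(F, T) = T²/3 + √2*√F/3 (W(F, T) = (√(F + F) + T*T)/3 = (√(2*F) + T²)/3 = (√2*√F + T²)/3 = (T² + √2*√F)/3 = T²/3 + √2*√F/3)
(s - 44937)*(W(-206, -138) + 21203) = (11699 - 44937)*(((⅓)*(-138)² + √2*√(-206)/3) + 21203) = -33238*(((⅓)*19044 + √2*(I*√206)/3) + 21203) = -33238*((6348 + 2*I*√103/3) + 21203) = -33238*(27551 + 2*I*√103/3) = -915740138 - 66476*I*√103/3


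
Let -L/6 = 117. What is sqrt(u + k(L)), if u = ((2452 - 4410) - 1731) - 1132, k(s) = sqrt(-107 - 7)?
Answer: sqrt(-4821 + I*sqrt(114)) ≈ 0.0769 + 69.433*I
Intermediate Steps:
L = -702 (L = -6*117 = -702)
k(s) = I*sqrt(114) (k(s) = sqrt(-114) = I*sqrt(114))
u = -4821 (u = (-1958 - 1731) - 1132 = -3689 - 1132 = -4821)
sqrt(u + k(L)) = sqrt(-4821 + I*sqrt(114))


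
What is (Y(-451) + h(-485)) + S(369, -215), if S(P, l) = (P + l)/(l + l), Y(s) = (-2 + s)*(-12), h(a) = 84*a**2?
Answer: 4249332163/215 ≈ 1.9764e+7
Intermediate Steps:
Y(s) = 24 - 12*s
S(P, l) = (P + l)/(2*l) (S(P, l) = (P + l)/((2*l)) = (P + l)*(1/(2*l)) = (P + l)/(2*l))
(Y(-451) + h(-485)) + S(369, -215) = ((24 - 12*(-451)) + 84*(-485)**2) + (1/2)*(369 - 215)/(-215) = ((24 + 5412) + 84*235225) + (1/2)*(-1/215)*154 = (5436 + 19758900) - 77/215 = 19764336 - 77/215 = 4249332163/215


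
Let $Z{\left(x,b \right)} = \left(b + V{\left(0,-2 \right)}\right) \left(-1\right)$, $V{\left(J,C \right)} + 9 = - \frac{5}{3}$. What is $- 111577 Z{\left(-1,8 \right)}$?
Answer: $- \frac{892616}{3} \approx -2.9754 \cdot 10^{5}$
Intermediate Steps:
$V{\left(J,C \right)} = - \frac{32}{3}$ ($V{\left(J,C \right)} = -9 - \frac{5}{3} = - \frac{32}{3}$)
$Z{\left(x,b \right)} = \frac{32}{3} - b$ ($Z{\left(x,b \right)} = \left(b - \frac{32}{3}\right) \left(-1\right) = \left(- \frac{32}{3} + b\right) \left(-1\right) = \frac{32}{3} - b$)
$- 111577 Z{\left(-1,8 \right)} = - 111577 \left(\frac{32}{3} - 8\right) = \left(-111577\right) \frac{8}{3} = - \frac{892616}{3}$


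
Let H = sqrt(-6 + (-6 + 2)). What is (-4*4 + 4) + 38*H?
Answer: -12 + 38*I*sqrt(10) ≈ -12.0 + 120.17*I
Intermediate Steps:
H = I*sqrt(10) (H = sqrt(-6 - 4) = sqrt(-10) = I*sqrt(10) ≈ 3.1623*I)
(-4*4 + 4) + 38*H = (-4*4 + 4) + 38*(I*sqrt(10)) = (-16 + 4) + 38*I*sqrt(10) = -12 + 38*I*sqrt(10)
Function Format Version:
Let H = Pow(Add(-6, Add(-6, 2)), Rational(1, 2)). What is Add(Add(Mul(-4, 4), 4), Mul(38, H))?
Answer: Add(-12, Mul(38, I, Pow(10, Rational(1, 2)))) ≈ Add(-12.000, Mul(120.17, I))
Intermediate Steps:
H = Mul(I, Pow(10, Rational(1, 2))) (H = Pow(Add(-6, -4), Rational(1, 2)) = Pow(-10, Rational(1, 2)) = Mul(I, Pow(10, Rational(1, 2))) ≈ Mul(3.1623, I))
Add(Add(Mul(-4, 4), 4), Mul(38, H)) = Add(Add(Mul(-4, 4), 4), Mul(38, Mul(I, Pow(10, Rational(1, 2))))) = Add(Add(-16, 4), Mul(38, I, Pow(10, Rational(1, 2)))) = Add(-12, Mul(38, I, Pow(10, Rational(1, 2))))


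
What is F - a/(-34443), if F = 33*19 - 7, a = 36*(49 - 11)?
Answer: 2372892/3827 ≈ 620.04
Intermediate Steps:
a = 1368 (a = 36*38 = 1368)
F = 620 (F = 627 - 7 = 620)
F - a/(-34443) = 620 - 1368/(-34443) = 620 - 1368*(-1)/34443 = 620 - 1*(-152/3827) = 620 + 152/3827 = 2372892/3827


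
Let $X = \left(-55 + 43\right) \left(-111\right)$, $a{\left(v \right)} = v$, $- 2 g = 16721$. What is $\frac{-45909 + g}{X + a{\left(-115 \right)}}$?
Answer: $- \frac{108539}{2434} \approx -44.593$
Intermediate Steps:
$g = - \frac{16721}{2}$ ($g = \left(- \frac{1}{2}\right) 16721 = - \frac{16721}{2} \approx -8360.5$)
$X = 1332$ ($X = \left(-12\right) \left(-111\right) = 1332$)
$\frac{-45909 + g}{X + a{\left(-115 \right)}} = \frac{-45909 - \frac{16721}{2}}{1332 - 115} = - \frac{108539}{2 \cdot 1217} = \left(- \frac{108539}{2}\right) \frac{1}{1217} = - \frac{108539}{2434}$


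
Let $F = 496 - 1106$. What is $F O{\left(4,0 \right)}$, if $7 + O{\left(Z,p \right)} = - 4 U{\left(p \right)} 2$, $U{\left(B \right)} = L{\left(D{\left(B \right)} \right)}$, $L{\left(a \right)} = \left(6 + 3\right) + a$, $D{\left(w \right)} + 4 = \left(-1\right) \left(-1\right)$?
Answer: $33550$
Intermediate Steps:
$D{\left(w \right)} = -3$ ($D{\left(w \right)} = -4 - -1 = -4 + 1 = -3$)
$F = -610$
$L{\left(a \right)} = 9 + a$
$U{\left(B \right)} = 6$ ($U{\left(B \right)} = 9 - 3 = 6$)
$O{\left(Z,p \right)} = -55$ ($O{\left(Z,p \right)} = -7 + \left(-4\right) 6 \cdot 2 = -7 - 48 = -55$)
$F O{\left(4,0 \right)} = \left(-610\right) \left(-55\right) = 33550$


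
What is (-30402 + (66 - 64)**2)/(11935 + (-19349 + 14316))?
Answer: -15199/3451 ≈ -4.4042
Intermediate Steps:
(-30402 + (66 - 64)**2)/(11935 + (-19349 + 14316)) = (-30402 + 2**2)/(11935 - 5033) = (-30402 + 4)/6902 = -30398*1/6902 = -15199/3451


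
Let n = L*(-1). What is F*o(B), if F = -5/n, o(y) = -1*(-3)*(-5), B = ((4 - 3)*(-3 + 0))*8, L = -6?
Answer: 25/2 ≈ 12.500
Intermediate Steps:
n = 6 (n = -6*(-1) = 6)
B = -24 (B = (1*(-3))*8 = -3*8 = -24)
o(y) = -15 (o(y) = 3*(-5) = -15)
F = -⅚ (F = -5/6 = -5*⅙ = -⅚ ≈ -0.83333)
F*o(B) = -⅚*(-15) = 25/2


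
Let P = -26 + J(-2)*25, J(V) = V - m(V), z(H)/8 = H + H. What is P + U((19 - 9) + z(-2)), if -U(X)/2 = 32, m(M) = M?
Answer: -90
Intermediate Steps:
z(H) = 16*H (z(H) = 8*(H + H) = 8*(2*H) = 16*H)
U(X) = -64 (U(X) = -2*32 = -64)
J(V) = 0 (J(V) = V - V = 0)
P = -26 (P = -26 + 0*25 = -26 + 0 = -26)
P + U((19 - 9) + z(-2)) = -26 - 64 = -90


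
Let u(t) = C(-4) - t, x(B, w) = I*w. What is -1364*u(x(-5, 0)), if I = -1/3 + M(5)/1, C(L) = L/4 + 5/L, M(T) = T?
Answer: 3069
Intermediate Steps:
C(L) = 5/L + L/4 (C(L) = L*(¼) + 5/L = L/4 + 5/L = 5/L + L/4)
I = 14/3 (I = -1/3 + 5/1 = -1*⅓ + 5*1 = -⅓ + 5 = 14/3 ≈ 4.6667)
x(B, w) = 14*w/3
u(t) = -9/4 - t (u(t) = (5/(-4) + (¼)*(-4)) - t = (5*(-¼) - 1) - t = (-5/4 - 1) - t = -9/4 - t)
-1364*u(x(-5, 0)) = -1364*(-9/4 - 14*0/3) = -1364*(-9/4 - 1*0) = -1364*(-9/4 + 0) = -1364*(-9/4) = 3069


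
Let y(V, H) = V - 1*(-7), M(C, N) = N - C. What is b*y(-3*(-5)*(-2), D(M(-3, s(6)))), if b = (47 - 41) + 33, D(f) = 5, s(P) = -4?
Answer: -897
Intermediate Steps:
y(V, H) = 7 + V (y(V, H) = V + 7 = 7 + V)
b = 39 (b = 6 + 33 = 39)
b*y(-3*(-5)*(-2), D(M(-3, s(6)))) = 39*(7 - 3*(-5)*(-2)) = 39*(7 + 15*(-2)) = 39*(7 - 30) = 39*(-23) = -897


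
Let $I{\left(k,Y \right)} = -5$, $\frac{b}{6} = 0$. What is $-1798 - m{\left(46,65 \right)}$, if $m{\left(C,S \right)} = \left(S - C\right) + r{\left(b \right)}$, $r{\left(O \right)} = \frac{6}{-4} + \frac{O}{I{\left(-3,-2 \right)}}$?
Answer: $- \frac{3631}{2} \approx -1815.5$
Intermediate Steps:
$b = 0$ ($b = 6 \cdot 0 = 0$)
$r{\left(O \right)} = - \frac{3}{2} - \frac{O}{5}$ ($r{\left(O \right)} = \frac{6}{-4} + \frac{O}{-5} = 6 \left(- \frac{1}{4}\right) + O \left(- \frac{1}{5}\right) = - \frac{3}{2} - \frac{O}{5}$)
$m{\left(C,S \right)} = - \frac{3}{2} + S - C$ ($m{\left(C,S \right)} = \left(S - C\right) - \frac{3}{2} = - \frac{3}{2} + S - C$)
$-1798 - m{\left(46,65 \right)} = -1798 - \left(- \frac{3}{2} + 65 - 46\right) = -1798 - \frac{35}{2} = - \frac{3631}{2}$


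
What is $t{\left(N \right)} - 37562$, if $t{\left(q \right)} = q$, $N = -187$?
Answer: $-37749$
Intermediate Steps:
$t{\left(N \right)} - 37562 = -187 - 37562 = -37749$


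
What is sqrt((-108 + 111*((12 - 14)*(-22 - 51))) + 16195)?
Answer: sqrt(32293) ≈ 179.70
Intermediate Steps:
sqrt((-108 + 111*((12 - 14)*(-22 - 51))) + 16195) = sqrt((-108 + 111*(-2*(-73))) + 16195) = sqrt((-108 + 111*146) + 16195) = sqrt((-108 + 16206) + 16195) = sqrt(16098 + 16195) = sqrt(32293)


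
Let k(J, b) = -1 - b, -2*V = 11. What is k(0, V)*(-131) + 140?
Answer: -899/2 ≈ -449.50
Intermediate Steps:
V = -11/2 (V = -½*11 = -11/2 ≈ -5.5000)
k(0, V)*(-131) + 140 = (-1 - 1*(-11/2))*(-131) + 140 = (-1 + 11/2)*(-131) + 140 = (9/2)*(-131) + 140 = -1179/2 + 140 = -899/2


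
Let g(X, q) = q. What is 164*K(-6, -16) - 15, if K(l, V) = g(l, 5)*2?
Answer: 1625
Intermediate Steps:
K(l, V) = 10 (K(l, V) = 5*2 = 10)
164*K(-6, -16) - 15 = 164*10 - 15 = 1640 - 15 = 1625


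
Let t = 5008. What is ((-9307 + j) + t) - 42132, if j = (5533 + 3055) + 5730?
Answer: -32113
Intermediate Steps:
j = 14318 (j = 8588 + 5730 = 14318)
((-9307 + j) + t) - 42132 = ((-9307 + 14318) + 5008) - 42132 = (5011 + 5008) - 42132 = 10019 - 42132 = -32113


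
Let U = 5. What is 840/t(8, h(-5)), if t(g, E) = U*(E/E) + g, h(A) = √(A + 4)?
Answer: 840/13 ≈ 64.615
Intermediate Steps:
h(A) = √(4 + A)
t(g, E) = 5 + g (t(g, E) = 5*(E/E) + g = 5*1 + g = 5 + g)
840/t(8, h(-5)) = 840/(5 + 8) = 840/13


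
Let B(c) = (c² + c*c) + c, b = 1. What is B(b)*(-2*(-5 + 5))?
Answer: 0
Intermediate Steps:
B(c) = c + 2*c² (B(c) = (c² + c²) + c = 2*c² + c = c + 2*c²)
B(b)*(-2*(-5 + 5)) = (1*(1 + 2*1))*(-2*(-5 + 5)) = (1*(1 + 2))*(-2*0) = (1*3)*0 = 3*0 = 0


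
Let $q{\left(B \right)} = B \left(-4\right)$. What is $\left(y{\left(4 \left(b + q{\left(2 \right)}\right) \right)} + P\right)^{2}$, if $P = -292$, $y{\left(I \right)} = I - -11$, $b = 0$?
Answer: $97969$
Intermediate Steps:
$q{\left(B \right)} = - 4 B$
$y{\left(I \right)} = 11 + I$ ($y{\left(I \right)} = I + 11 = 11 + I$)
$\left(y{\left(4 \left(b + q{\left(2 \right)}\right) \right)} + P\right)^{2} = \left(\left(11 + 4 \left(0 - 8\right)\right) - 292\right)^{2} = \left(\left(11 + 4 \left(-8\right)\right) - 292\right)^{2} = \left(\left(11 - 32\right) - 292\right)^{2} = \left(-21 - 292\right)^{2} = \left(-313\right)^{2} = 97969$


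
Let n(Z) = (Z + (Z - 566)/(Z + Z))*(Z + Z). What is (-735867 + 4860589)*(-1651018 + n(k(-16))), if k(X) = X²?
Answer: -6270633368832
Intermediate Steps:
n(Z) = 2*Z*(Z + (-566 + Z)/(2*Z)) (n(Z) = (Z + (-566 + Z)/((2*Z)))*(2*Z) = (Z + (-566 + Z)*(1/(2*Z)))*(2*Z) = (Z + (-566 + Z)/(2*Z))*(2*Z) = 2*Z*(Z + (-566 + Z)/(2*Z)))
(-735867 + 4860589)*(-1651018 + n(k(-16))) = (-735867 + 4860589)*(-1651018 + (-566 + (-16)² + 2*((-16)²)²)) = 4124722*(-1651018 + (-566 + 256 + 2*256²)) = 4124722*(-1651018 + (-566 + 256 + 2*65536)) = 4124722*(-1651018 + (-566 + 256 + 131072)) = 4124722*(-1651018 + 130762) = 4124722*(-1520256) = -6270633368832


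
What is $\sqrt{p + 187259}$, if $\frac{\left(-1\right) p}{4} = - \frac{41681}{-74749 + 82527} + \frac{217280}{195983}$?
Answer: $\frac{\sqrt{108791462537460711036413}}{762177887} \approx 432.75$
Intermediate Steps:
$p = \frac{12957527166}{762177887}$ ($p = - 4 \left(- \frac{41681}{-74749 + 82527} + \frac{217280}{195983}\right) = - 4 \left(- \frac{41681}{7778} + 217280 \cdot \frac{1}{195983}\right) = - 4 \left(\left(-41681\right) \frac{1}{7778} + \frac{217280}{195983}\right) = - 4 \left(- \frac{41681}{7778} + \frac{217280}{195983}\right) = \left(-4\right) \left(- \frac{6478763583}{1524355774}\right) = \frac{12957527166}{762177887} \approx 17.001$)
$\sqrt{p + 187259} = \sqrt{\frac{12957527166}{762177887} + 187259} = \sqrt{\frac{142737626468899}{762177887}} = \frac{\sqrt{108791462537460711036413}}{762177887}$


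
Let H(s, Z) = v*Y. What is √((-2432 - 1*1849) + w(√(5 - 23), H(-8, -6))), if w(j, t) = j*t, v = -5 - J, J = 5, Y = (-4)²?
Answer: √(-4281 - 480*I*√2) ≈ 5.1713 - 65.633*I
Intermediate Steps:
Y = 16
v = -10 (v = -5 - 1*5 = -5 - 5 = -10)
H(s, Z) = -160 (H(s, Z) = -10*16 = -160)
√((-2432 - 1*1849) + w(√(5 - 23), H(-8, -6))) = √((-2432 - 1*1849) + √(5 - 23)*(-160)) = √((-2432 - 1849) + √(-18)*(-160)) = √(-4281 + (3*I*√2)*(-160)) = √(-4281 - 480*I*√2)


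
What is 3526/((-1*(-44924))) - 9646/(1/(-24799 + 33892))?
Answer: -1970166232273/22462 ≈ -8.7711e+7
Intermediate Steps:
3526/((-1*(-44924))) - 9646/(1/(-24799 + 33892)) = 3526/44924 - 9646/(1/9093) = 3526*(1/44924) - 9646/1/9093 = 1763/22462 - 9646*9093 = 1763/22462 - 87711078 = -1970166232273/22462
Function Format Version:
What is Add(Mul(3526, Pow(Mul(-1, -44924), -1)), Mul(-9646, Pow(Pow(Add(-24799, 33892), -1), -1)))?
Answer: Rational(-1970166232273, 22462) ≈ -8.7711e+7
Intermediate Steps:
Add(Mul(3526, Pow(Mul(-1, -44924), -1)), Mul(-9646, Pow(Pow(Add(-24799, 33892), -1), -1))) = Add(Mul(3526, Pow(44924, -1)), Mul(-9646, Pow(Pow(9093, -1), -1))) = Add(Mul(3526, Rational(1, 44924)), Mul(-9646, Pow(Rational(1, 9093), -1))) = Add(Rational(1763, 22462), Mul(-9646, 9093)) = Add(Rational(1763, 22462), -87711078) = Rational(-1970166232273, 22462)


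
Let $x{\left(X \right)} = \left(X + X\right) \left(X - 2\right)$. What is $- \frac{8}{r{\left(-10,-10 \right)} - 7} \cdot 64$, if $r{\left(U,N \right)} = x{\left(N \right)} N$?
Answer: $\frac{512}{2407} \approx 0.21271$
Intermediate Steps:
$x{\left(X \right)} = 2 X \left(-2 + X\right)$
$r{\left(U,N \right)} = 2 N^{2} \left(-2 + N\right)$ ($r{\left(U,N \right)} = 2 N \left(-2 + N\right) N = 2 N^{2} \left(-2 + N\right)$)
$- \frac{8}{r{\left(-10,-10 \right)} - 7} \cdot 64 = - \frac{8}{2 \left(-10\right)^{2} \left(-2 - 10\right) - 7} \cdot 64 = - \frac{8}{2 \cdot 100 \left(-12\right) - 7} \cdot 64 = - \frac{8}{-2400 - 7} \cdot 64 = - \frac{8}{-2407} \cdot 64 = - 8 \left(- \frac{1}{2407}\right) 64 = - \frac{\left(-8\right) 64}{2407} = \left(-1\right) \left(- \frac{512}{2407}\right) = \frac{512}{2407}$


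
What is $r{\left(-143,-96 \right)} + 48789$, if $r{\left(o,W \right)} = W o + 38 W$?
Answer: $58869$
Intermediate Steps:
$r{\left(o,W \right)} = 38 W + W o$
$r{\left(-143,-96 \right)} + 48789 = - 96 \left(38 - 143\right) + 48789 = \left(-96\right) \left(-105\right) + 48789 = 10080 + 48789 = 58869$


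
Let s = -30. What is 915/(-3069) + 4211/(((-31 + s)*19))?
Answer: -4661348/1185657 ≈ -3.9314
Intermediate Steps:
915/(-3069) + 4211/(((-31 + s)*19)) = 915/(-3069) + 4211/(((-31 - 30)*19)) = 915*(-1/3069) + 4211/((-61*19)) = -305/1023 + 4211/(-1159) = -305/1023 + 4211*(-1/1159) = -305/1023 - 4211/1159 = -4661348/1185657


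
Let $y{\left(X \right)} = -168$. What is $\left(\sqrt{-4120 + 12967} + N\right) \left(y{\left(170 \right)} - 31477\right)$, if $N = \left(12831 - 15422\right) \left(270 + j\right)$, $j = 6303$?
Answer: $538934697735 - 94935 \sqrt{983} \approx 5.3893 \cdot 10^{11}$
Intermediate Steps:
$N = -17030643$ ($N = \left(12831 - 15422\right) \left(270 + 6303\right) = \left(-2591\right) 6573 = -17030643$)
$\left(\sqrt{-4120 + 12967} + N\right) \left(y{\left(170 \right)} - 31477\right) = \left(\sqrt{-4120 + 12967} - 17030643\right) \left(-168 - 31477\right) = \left(\sqrt{8847} - 17030643\right) \left(-31645\right) = \left(3 \sqrt{983} - 17030643\right) \left(-31645\right) = \left(-17030643 + 3 \sqrt{983}\right) \left(-31645\right) = 538934697735 - 94935 \sqrt{983}$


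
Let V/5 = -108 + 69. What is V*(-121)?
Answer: 23595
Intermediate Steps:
V = -195 (V = 5*(-108 + 69) = 5*(-39) = -195)
V*(-121) = -195*(-121) = 23595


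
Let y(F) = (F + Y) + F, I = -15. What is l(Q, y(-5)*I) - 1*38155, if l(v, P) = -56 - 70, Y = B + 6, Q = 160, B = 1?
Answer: -38281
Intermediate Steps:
Y = 7 (Y = 1 + 6 = 7)
y(F) = 7 + 2*F (y(F) = (F + 7) + F = (7 + F) + F = 7 + 2*F)
l(v, P) = -126
l(Q, y(-5)*I) - 1*38155 = -126 - 1*38155 = -126 - 38155 = -38281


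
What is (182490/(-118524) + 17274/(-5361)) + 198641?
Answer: 1001705466283/5042914 ≈ 1.9864e+5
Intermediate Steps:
(182490/(-118524) + 17274/(-5361)) + 198641 = (182490*(-1/118524) + 17274*(-1/5361)) + 198641 = (-4345/2822 - 5758/1787) + 198641 = -24013591/5042914 + 198641 = 1001705466283/5042914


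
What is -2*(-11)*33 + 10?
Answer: 736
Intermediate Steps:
-2*(-11)*33 + 10 = 22*33 + 10 = 726 + 10 = 736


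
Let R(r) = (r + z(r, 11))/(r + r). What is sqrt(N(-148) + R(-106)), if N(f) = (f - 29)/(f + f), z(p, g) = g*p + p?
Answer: sqrt(155474)/148 ≈ 2.6642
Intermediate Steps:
z(p, g) = p + g*p
R(r) = 13/2 (R(r) = (r + r*(1 + 11))/(r + r) = (r + r*12)/((2*r)) = (r + 12*r)*(1/(2*r)) = (13*r)*(1/(2*r)) = 13/2)
N(f) = (-29 + f)/(2*f) (N(f) = (-29 + f)/((2*f)) = (-29 + f)*(1/(2*f)) = (-29 + f)/(2*f))
sqrt(N(-148) + R(-106)) = sqrt((1/2)*(-29 - 148)/(-148) + 13/2) = sqrt((1/2)*(-1/148)*(-177) + 13/2) = sqrt(177/296 + 13/2) = sqrt(2101/296) = sqrt(155474)/148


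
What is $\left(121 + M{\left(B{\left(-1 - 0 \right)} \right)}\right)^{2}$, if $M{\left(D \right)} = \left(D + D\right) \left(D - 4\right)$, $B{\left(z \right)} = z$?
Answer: $17161$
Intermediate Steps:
$M{\left(D \right)} = 2 D \left(-4 + D\right)$
$\left(121 + M{\left(B{\left(-1 - 0 \right)} \right)}\right)^{2} = \left(121 + 2 \left(-1 - 0\right) \left(-4 - 1\right)\right)^{2} = \left(121 + 2 \left(-1 + 0\right) \left(-4 + \left(-1 + 0\right)\right)\right)^{2} = \left(121 + 2 \left(-1\right) \left(-4 - 1\right)\right)^{2} = \left(121 + 2 \left(-1\right) \left(-5\right)\right)^{2} = \left(121 + 10\right)^{2} = 131^{2} = 17161$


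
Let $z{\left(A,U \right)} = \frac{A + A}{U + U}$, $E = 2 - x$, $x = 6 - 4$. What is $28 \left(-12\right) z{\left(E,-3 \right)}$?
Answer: $0$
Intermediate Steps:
$x = 2$
$E = 0$ ($E = 2 - 2 = 0$)
$z{\left(A,U \right)} = \frac{A}{U}$ ($z{\left(A,U \right)} = \frac{2 A}{2 U} = 2 A \frac{1}{2 U} = \frac{A}{U}$)
$28 \left(-12\right) z{\left(E,-3 \right)} = 28 \left(-12\right) \frac{0}{-3} = - 336 \cdot 0 \left(- \frac{1}{3}\right) = \left(-336\right) 0 = 0$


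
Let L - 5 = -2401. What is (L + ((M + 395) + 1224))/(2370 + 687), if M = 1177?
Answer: 400/3057 ≈ 0.13085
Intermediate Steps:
L = -2396 (L = 5 - 2401 = -2396)
(L + ((M + 395) + 1224))/(2370 + 687) = (-2396 + ((1177 + 395) + 1224))/(2370 + 687) = (-2396 + (1572 + 1224))/3057 = (-2396 + 2796)*(1/3057) = 400*(1/3057) = 400/3057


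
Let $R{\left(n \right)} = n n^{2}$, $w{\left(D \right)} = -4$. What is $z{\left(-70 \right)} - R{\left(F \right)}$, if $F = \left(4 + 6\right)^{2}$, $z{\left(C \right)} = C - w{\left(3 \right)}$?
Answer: $-1000066$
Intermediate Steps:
$z{\left(C \right)} = 4 + C$ ($z{\left(C \right)} = C - -4 = C + 4 = 4 + C$)
$F = 100$ ($F = 10^{2} = 100$)
$R{\left(n \right)} = n^{3}$
$z{\left(-70 \right)} - R{\left(F \right)} = \left(4 - 70\right) - 100^{3} = -66 - 1000000 = -1000066$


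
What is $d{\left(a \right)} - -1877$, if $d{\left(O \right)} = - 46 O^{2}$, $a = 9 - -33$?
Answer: $-79267$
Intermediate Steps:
$a = 42$ ($a = 9 + 33 = 42$)
$d{\left(a \right)} - -1877 = - 46 \cdot 42^{2} - -1877 = \left(-46\right) 1764 + 1877 = -81144 + 1877 = -79267$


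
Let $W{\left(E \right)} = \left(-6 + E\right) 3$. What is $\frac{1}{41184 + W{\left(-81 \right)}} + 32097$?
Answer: $\frac{1313505532}{40923} \approx 32097.0$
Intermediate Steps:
$W{\left(E \right)} = -18 + 3 E$
$\frac{1}{41184 + W{\left(-81 \right)}} + 32097 = \frac{1}{41184 + \left(-18 + 3 \left(-81\right)\right)} + 32097 = \frac{1}{41184 - 261} + 32097 = \frac{1}{40923} + 32097 = \frac{1313505532}{40923}$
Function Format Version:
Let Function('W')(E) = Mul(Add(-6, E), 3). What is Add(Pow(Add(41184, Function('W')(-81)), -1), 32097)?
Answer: Rational(1313505532, 40923) ≈ 32097.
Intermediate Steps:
Function('W')(E) = Add(-18, Mul(3, E))
Add(Pow(Add(41184, Function('W')(-81)), -1), 32097) = Add(Pow(Add(41184, Add(-18, Mul(3, -81))), -1), 32097) = Add(Pow(Add(41184, Add(-18, -243)), -1), 32097) = Add(Pow(Add(41184, -261), -1), 32097) = Add(Pow(40923, -1), 32097) = Add(Rational(1, 40923), 32097) = Rational(1313505532, 40923)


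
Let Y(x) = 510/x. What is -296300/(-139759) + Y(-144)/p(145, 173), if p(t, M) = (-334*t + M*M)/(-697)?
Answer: 123284289245/62056350216 ≈ 1.9867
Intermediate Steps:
p(t, M) = -M²/697 + 334*t/697 (p(t, M) = (-334*t + M²)*(-1/697) = (M² - 334*t)*(-1/697) = -M²/697 + 334*t/697)
-296300/(-139759) + Y(-144)/p(145, 173) = -296300/(-139759) + (510/(-144))/(-1/697*173² + (334/697)*145) = -296300*(-1/139759) + (510*(-1/144))/(-1/697*29929 + 48430/697) = 296300/139759 - 85/(24*(-29929/697 + 48430/697)) = 296300/139759 - 85/(24*18501/697) = 296300/139759 - 85/24*697/18501 = 296300/139759 - 59245/444024 = 123284289245/62056350216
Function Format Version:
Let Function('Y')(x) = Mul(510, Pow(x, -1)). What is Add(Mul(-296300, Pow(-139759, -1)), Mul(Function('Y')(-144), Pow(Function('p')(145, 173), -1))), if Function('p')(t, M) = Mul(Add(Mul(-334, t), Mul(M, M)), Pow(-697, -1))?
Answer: Rational(123284289245, 62056350216) ≈ 1.9867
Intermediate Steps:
Function('p')(t, M) = Add(Mul(Rational(-1, 697), Pow(M, 2)), Mul(Rational(334, 697), t)) (Function('p')(t, M) = Mul(Add(Mul(-334, t), Pow(M, 2)), Rational(-1, 697)) = Mul(Add(Pow(M, 2), Mul(-334, t)), Rational(-1, 697)) = Add(Mul(Rational(-1, 697), Pow(M, 2)), Mul(Rational(334, 697), t)))
Add(Mul(-296300, Pow(-139759, -1)), Mul(Function('Y')(-144), Pow(Function('p')(145, 173), -1))) = Add(Mul(-296300, Pow(-139759, -1)), Mul(Mul(510, Pow(-144, -1)), Pow(Add(Mul(Rational(-1, 697), Pow(173, 2)), Mul(Rational(334, 697), 145)), -1))) = Add(Mul(-296300, Rational(-1, 139759)), Mul(Mul(510, Rational(-1, 144)), Pow(Add(Mul(Rational(-1, 697), 29929), Rational(48430, 697)), -1))) = Add(Rational(296300, 139759), Mul(Rational(-85, 24), Pow(Add(Rational(-29929, 697), Rational(48430, 697)), -1))) = Add(Rational(296300, 139759), Mul(Rational(-85, 24), Pow(Rational(18501, 697), -1))) = Add(Rational(296300, 139759), Mul(Rational(-85, 24), Rational(697, 18501))) = Add(Rational(296300, 139759), Rational(-59245, 444024)) = Rational(123284289245, 62056350216)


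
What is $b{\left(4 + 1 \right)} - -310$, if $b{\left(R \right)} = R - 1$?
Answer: $314$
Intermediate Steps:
$b{\left(R \right)} = -1 + R$
$b{\left(4 + 1 \right)} - -310 = \left(-1 + \left(4 + 1\right)\right) - -310 = \left(-1 + 5\right) + 310 = 4 + 310 = 314$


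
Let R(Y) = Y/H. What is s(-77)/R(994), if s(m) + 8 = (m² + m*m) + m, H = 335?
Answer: 3943955/994 ≈ 3967.8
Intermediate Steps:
R(Y) = Y/335
s(m) = -8 + m + 2*m² (s(m) = -8 + ((m² + m*m) + m) = -8 + ((m² + m²) + m) = -8 + (2*m² + m) = -8 + (m + 2*m²) = -8 + m + 2*m²)
s(-77)/R(994) = (-8 - 77 + 2*(-77)²)/(((1/335)*994)) = (-8 - 77 + 2*5929)/(994/335) = (-8 - 77 + 11858)*(335/994) = 11773*(335/994) = 3943955/994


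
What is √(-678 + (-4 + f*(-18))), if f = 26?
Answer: 5*I*√46 ≈ 33.912*I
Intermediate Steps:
√(-678 + (-4 + f*(-18))) = √(-678 + (-4 + 26*(-18))) = √(-678 + (-4 - 468)) = √(-678 - 472) = √(-1150) = 5*I*√46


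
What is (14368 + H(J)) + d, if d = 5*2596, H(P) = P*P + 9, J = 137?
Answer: 46126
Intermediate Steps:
H(P) = 9 + P**2 (H(P) = P**2 + 9 = 9 + P**2)
d = 12980
(14368 + H(J)) + d = (14368 + (9 + 137**2)) + 12980 = (14368 + (9 + 18769)) + 12980 = (14368 + 18778) + 12980 = 33146 + 12980 = 46126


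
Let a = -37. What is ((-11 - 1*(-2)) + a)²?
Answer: 2116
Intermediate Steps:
((-11 - 1*(-2)) + a)² = ((-11 - 1*(-2)) - 37)² = ((-11 + 2) - 37)² = (-9 - 37)² = (-46)² = 2116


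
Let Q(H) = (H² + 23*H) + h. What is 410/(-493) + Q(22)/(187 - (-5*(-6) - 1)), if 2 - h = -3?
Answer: 425755/77894 ≈ 5.4658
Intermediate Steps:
h = 5 (h = 2 - 1*(-3) = 2 + 3 = 5)
Q(H) = 5 + H² + 23*H (Q(H) = (H² + 23*H) + 5 = 5 + H² + 23*H)
410/(-493) + Q(22)/(187 - (-5*(-6) - 1)) = 410/(-493) + (5 + 22² + 23*22)/(187 - (-5*(-6) - 1)) = 410*(-1/493) + (5 + 484 + 506)/(187 - (30 - 1)) = -410/493 + 995/(187 - 1*29) = -410/493 + 995/(187 - 29) = -410/493 + 995/158 = 425755/77894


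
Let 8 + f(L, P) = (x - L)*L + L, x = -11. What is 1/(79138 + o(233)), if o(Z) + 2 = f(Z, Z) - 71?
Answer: 1/22438 ≈ 4.4567e-5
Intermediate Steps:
f(L, P) = -8 + L + L*(-11 - L) (f(L, P) = -8 + ((-11 - L)*L + L) = -8 + (L*(-11 - L) + L) = -8 + (L + L*(-11 - L)) = -8 + L + L*(-11 - L))
o(Z) = -81 - Z² - 10*Z (o(Z) = -2 + ((-8 - Z² - 10*Z) - 71) = -2 + (-79 - Z² - 10*Z) = -81 - Z² - 10*Z)
1/(79138 + o(233)) = 1/(79138 + (-81 - 1*233² - 10*233)) = 1/(79138 + (-81 - 1*54289 - 2330)) = 1/(79138 + (-81 - 54289 - 2330)) = 1/(79138 - 56700) = 1/22438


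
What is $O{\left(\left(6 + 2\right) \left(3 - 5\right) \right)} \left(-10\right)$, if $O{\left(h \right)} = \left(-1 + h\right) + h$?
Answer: $330$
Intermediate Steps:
$O{\left(h \right)} = -1 + 2 h$
$O{\left(\left(6 + 2\right) \left(3 - 5\right) \right)} \left(-10\right) = \left(-1 + 2 \left(6 + 2\right) \left(3 - 5\right)\right) \left(-10\right) = \left(-1 + 2 \cdot 8 \left(-2\right)\right) \left(-10\right) = \left(-1 + 2 \left(-16\right)\right) \left(-10\right) = \left(-1 - 32\right) \left(-10\right) = \left(-33\right) \left(-10\right) = 330$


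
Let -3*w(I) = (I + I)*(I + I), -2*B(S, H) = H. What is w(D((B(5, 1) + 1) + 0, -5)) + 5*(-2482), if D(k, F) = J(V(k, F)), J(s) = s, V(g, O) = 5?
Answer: -37330/3 ≈ -12443.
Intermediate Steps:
B(S, H) = -H/2
D(k, F) = 5
w(I) = -4*I²/3 (w(I) = -(I + I)*(I + I)/3 = -2*I*2*I/3 = -4*I²/3)
w(D((B(5, 1) + 1) + 0, -5)) + 5*(-2482) = -4/3*5² + 5*(-2482) = -4/3*25 - 12410 = -100/3 - 12410 = -37330/3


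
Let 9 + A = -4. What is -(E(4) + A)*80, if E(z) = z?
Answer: 720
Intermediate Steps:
A = -13 (A = -9 - 4 = -13)
-(E(4) + A)*80 = -(4 - 13)*80 = -(-9)*80 = -1*(-720) = 720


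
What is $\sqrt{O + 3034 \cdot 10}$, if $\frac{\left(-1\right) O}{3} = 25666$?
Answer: $i \sqrt{46658} \approx 216.0 i$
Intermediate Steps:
$O = -76998$ ($O = \left(-3\right) 25666 = -76998$)
$\sqrt{O + 3034 \cdot 10} = \sqrt{-76998 + 3034 \cdot 10} = \sqrt{-76998 + 30340} = \sqrt{-46658} = i \sqrt{46658}$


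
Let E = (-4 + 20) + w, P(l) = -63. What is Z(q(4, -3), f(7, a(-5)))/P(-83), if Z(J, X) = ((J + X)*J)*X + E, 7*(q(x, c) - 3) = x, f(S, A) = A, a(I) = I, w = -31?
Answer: -515/3087 ≈ -0.16683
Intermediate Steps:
E = -15 (E = (-4 + 20) - 31 = 16 - 31 = -15)
q(x, c) = 3 + x/7
Z(J, X) = -15 + J*X*(J + X) (Z(J, X) = ((J + X)*J)*X - 15 = (J*(J + X))*X - 15 = J*X*(J + X) - 15 = -15 + J*X*(J + X))
Z(q(4, -3), f(7, a(-5)))/P(-83) = (-15 + (3 + (⅐)*4)*(-5)² - 5*(3 + (⅐)*4)²)/(-63) = (-15 + (3 + 4/7)*25 - 5*(3 + 4/7)²)*(-1/63) = (-15 + (25/7)*25 - 5*(25/7)²)*(-1/63) = (-15 + 625/7 - 5*625/49)*(-1/63) = (-15 + 625/7 - 3125/49)*(-1/63) = (515/49)*(-1/63) = -515/3087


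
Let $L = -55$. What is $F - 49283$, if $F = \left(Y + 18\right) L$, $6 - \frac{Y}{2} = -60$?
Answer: $-57533$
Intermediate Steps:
$Y = 132$ ($Y = 12 - -120 = 12 + 120 = 132$)
$F = -8250$ ($F = \left(132 + 18\right) \left(-55\right) = 150 \left(-55\right) = -8250$)
$F - 49283 = -8250 - 49283 = -57533$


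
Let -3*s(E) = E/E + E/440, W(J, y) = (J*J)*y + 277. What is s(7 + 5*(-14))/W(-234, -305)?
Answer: 377/22044399960 ≈ 1.7102e-8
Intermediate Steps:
W(J, y) = 277 + y*J² (W(J, y) = J²*y + 277 = y*J² + 277 = 277 + y*J²)
s(E) = -⅓ - E/1320 (s(E) = -(E/E + E/440)/3 = -(1 + E*(1/440))/3 = -(1 + E/440)/3 = -⅓ - E/1320)
s(7 + 5*(-14))/W(-234, -305) = (-⅓ - (7 + 5*(-14))/1320)/(277 - 305*(-234)²) = (-⅓ - (7 - 70)/1320)/(277 - 305*54756) = (-⅓ - 1/1320*(-63))/(277 - 16700580) = (-⅓ + 21/440)/(-16700303) = -377/1320*(-1/16700303) = 377/22044399960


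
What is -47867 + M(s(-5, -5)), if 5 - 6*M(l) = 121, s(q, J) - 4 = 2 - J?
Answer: -143659/3 ≈ -47886.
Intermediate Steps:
s(q, J) = 6 - J (s(q, J) = 4 + (2 - J) = 6 - J)
M(l) = -58/3 (M(l) = ⅚ - ⅙*121 = ⅚ - 121/6 = -58/3)
-47867 + M(s(-5, -5)) = -47867 - 58/3 = -143659/3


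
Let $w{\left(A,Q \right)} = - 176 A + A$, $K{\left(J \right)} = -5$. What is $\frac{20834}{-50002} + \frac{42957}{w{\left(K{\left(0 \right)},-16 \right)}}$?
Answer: $\frac{1064853082}{21875875} \approx 48.677$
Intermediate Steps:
$w{\left(A,Q \right)} = - 175 A$
$\frac{20834}{-50002} + \frac{42957}{w{\left(K{\left(0 \right)},-16 \right)}} = \frac{20834}{-50002} + \frac{42957}{\left(-175\right) \left(-5\right)} = 20834 \left(- \frac{1}{50002}\right) + \frac{42957}{875} = - \frac{10417}{25001} + 42957 \cdot \frac{1}{875} = - \frac{10417}{25001} + \frac{42957}{875} = \frac{1064853082}{21875875}$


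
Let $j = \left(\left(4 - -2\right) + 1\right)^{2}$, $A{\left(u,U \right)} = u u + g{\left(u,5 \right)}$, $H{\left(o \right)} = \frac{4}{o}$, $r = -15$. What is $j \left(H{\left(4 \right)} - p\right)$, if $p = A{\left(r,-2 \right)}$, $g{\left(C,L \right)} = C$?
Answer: $-10241$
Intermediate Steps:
$A{\left(u,U \right)} = u + u^{2}$ ($A{\left(u,U \right)} = u u + u = u^{2} + u = u + u^{2}$)
$p = 210$ ($p = - 15 \left(1 - 15\right) = \left(-15\right) \left(-14\right) = 210$)
$j = 49$ ($j = \left(\left(4 + 2\right) + 1\right)^{2} = \left(6 + 1\right)^{2} = 7^{2} = 49$)
$j \left(H{\left(4 \right)} - p\right) = 49 \left(\frac{4}{4} - 210\right) = 49 \left(4 \cdot \frac{1}{4} - 210\right) = 49 \left(1 - 210\right) = 49 \left(-209\right) = -10241$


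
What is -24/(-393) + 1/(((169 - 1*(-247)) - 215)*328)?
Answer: 527555/8636568 ≈ 0.061084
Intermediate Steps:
-24/(-393) + 1/(((169 - 1*(-247)) - 215)*328) = -24*(-1/393) + (1/328)/((169 + 247) - 215) = 8/131 + (1/328)/(416 - 215) = 8/131 + (1/328)/201 = 8/131 + (1/201)*(1/328) = 8/131 + 1/65928 = 527555/8636568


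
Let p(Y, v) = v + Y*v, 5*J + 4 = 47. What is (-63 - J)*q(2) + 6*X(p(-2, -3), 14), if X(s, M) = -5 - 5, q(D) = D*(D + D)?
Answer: -3164/5 ≈ -632.80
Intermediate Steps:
J = 43/5 (J = -⅘ + (⅕)*47 = -⅘ + 47/5 = 43/5 ≈ 8.6000)
q(D) = 2*D² (q(D) = D*(2*D) = 2*D²)
X(s, M) = -10
(-63 - J)*q(2) + 6*X(p(-2, -3), 14) = (-63 - 1*43/5)*(2*2²) + 6*(-10) = (-63 - 43/5)*(2*4) - 60 = -358/5*8 - 60 = -2864/5 - 60 = -3164/5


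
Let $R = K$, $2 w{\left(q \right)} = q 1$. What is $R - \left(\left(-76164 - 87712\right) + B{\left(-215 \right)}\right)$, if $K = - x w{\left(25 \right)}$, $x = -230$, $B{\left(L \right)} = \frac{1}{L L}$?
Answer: $\frac{7708064974}{46225} \approx 1.6675 \cdot 10^{5}$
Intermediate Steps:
$w{\left(q \right)} = \frac{q}{2}$ ($w{\left(q \right)} = \frac{q 1}{2} = \frac{q}{2}$)
$B{\left(L \right)} = \frac{1}{L^{2}}$
$K = 2875$ ($K = \left(-1\right) \left(-230\right) \frac{1}{2} \cdot 25 = 230 \cdot \frac{25}{2} = 2875$)
$R = 2875$
$R - \left(\left(-76164 - 87712\right) + B{\left(-215 \right)}\right) = 2875 - \left(\left(-76164 - 87712\right) + \frac{1}{46225}\right) = 2875 - \left(-163876 + \frac{1}{46225}\right) = 2875 - - \frac{7575168099}{46225} = 2875 + \frac{7575168099}{46225} = \frac{7708064974}{46225}$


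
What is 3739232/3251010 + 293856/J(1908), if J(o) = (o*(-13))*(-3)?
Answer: 2447564536/479988405 ≈ 5.0992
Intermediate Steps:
J(o) = 39*o (J(o) = -13*o*(-3) = 39*o)
3739232/3251010 + 293856/J(1908) = 3739232/3251010 + 293856/((39*1908)) = 3739232*(1/3251010) + 293856/74412 = 267088/232215 + 293856*(1/74412) = 267088/232215 + 24488/6201 = 2447564536/479988405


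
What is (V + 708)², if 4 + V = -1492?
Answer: 620944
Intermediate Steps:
V = -1496 (V = -4 - 1492 = -1496)
(V + 708)² = (-1496 + 708)² = (-788)² = 620944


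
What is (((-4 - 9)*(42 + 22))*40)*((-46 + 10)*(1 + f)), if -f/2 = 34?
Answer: -80271360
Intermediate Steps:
f = -68 (f = -2*34 = -68)
(((-4 - 9)*(42 + 22))*40)*((-46 + 10)*(1 + f)) = (((-4 - 9)*(42 + 22))*40)*((-46 + 10)*(1 - 68)) = (-13*64*40)*(-36*(-67)) = -832*40*2412 = -33280*2412 = -80271360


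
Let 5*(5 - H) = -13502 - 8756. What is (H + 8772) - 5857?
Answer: 36858/5 ≈ 7371.6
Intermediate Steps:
H = 22283/5 (H = 5 - (-13502 - 8756)/5 = 5 - 1/5*(-22258) = 5 + 22258/5 = 22283/5 ≈ 4456.6)
(H + 8772) - 5857 = (22283/5 + 8772) - 5857 = 66143/5 - 5857 = 36858/5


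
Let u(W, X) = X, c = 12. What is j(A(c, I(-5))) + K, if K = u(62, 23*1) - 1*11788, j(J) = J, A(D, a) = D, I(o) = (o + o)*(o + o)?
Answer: -11753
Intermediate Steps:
I(o) = 4*o² (I(o) = (2*o)*(2*o) = 4*o²)
K = -11765 (K = 23*1 - 1*11788 = 23 - 11788 = -11765)
j(A(c, I(-5))) + K = 12 - 11765 = -11753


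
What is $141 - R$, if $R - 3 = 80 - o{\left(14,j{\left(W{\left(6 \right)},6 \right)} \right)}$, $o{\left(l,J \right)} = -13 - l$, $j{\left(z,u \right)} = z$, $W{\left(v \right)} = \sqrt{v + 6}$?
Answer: $31$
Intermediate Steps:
$W{\left(v \right)} = \sqrt{6 + v}$
$R = 110$ ($R = 3 + \left(80 - \left(-13 - 14\right)\right) = 3 + \left(80 - -27\right) = 3 + \left(80 + 27\right) = 3 + 107 = 110$)
$141 - R = 141 - 110 = 31$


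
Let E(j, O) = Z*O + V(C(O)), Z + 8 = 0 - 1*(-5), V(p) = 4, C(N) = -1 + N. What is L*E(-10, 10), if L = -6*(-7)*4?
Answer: -4368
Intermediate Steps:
L = 168 (L = 42*4 = 168)
Z = -3 (Z = -8 + (0 - 1*(-5)) = -8 + (0 + 5) = -8 + 5 = -3)
E(j, O) = 4 - 3*O (E(j, O) = -3*O + 4 = 4 - 3*O)
L*E(-10, 10) = 168*(4 - 3*10) = 168*(4 - 30) = 168*(-26) = -4368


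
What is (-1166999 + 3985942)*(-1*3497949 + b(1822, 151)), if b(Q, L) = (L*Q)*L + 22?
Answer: 107248081811785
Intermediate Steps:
b(Q, L) = 22 + Q*L² (b(Q, L) = Q*L² + 22 = 22 + Q*L²)
(-1166999 + 3985942)*(-1*3497949 + b(1822, 151)) = (-1166999 + 3985942)*(-1*3497949 + (22 + 1822*151²)) = 2818943*(-3497949 + (22 + 1822*22801)) = 2818943*(-3497949 + (22 + 41543422)) = 2818943*(-3497949 + 41543444) = 2818943*38045495 = 107248081811785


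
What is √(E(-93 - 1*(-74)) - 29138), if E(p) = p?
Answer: I*√29157 ≈ 170.75*I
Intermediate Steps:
√(E(-93 - 1*(-74)) - 29138) = √((-93 - 1*(-74)) - 29138) = √((-93 + 74) - 29138) = √(-19 - 29138) = √(-29157) = I*√29157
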